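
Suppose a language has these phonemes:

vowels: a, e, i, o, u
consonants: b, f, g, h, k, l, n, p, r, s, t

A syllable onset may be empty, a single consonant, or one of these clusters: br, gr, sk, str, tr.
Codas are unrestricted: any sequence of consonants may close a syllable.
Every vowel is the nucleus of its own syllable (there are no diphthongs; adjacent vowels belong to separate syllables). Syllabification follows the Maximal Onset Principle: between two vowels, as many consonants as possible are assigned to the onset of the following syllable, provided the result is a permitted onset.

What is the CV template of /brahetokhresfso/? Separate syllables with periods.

CCV.CV.CVCC.CVCC.CV

The vowels are a, e, o, e, o — 5 nuclei, so 5 syllables.
σ1/σ2 boundary: /h/ → onset of the next syllable (single consonants are always licit onsets).
σ2/σ3 boundary: just /t/ — single C goes to the following onset.
σ3/σ4 boundary: cluster /khr/ — the longest permitted-onset suffix is /r/; onset = /r/, preceding coda = /kh/.
σ4/σ5 boundary: /sfs/ splits as /sf/ + /s/ (/s/ is the longest suffix that is a licit onset).
Putting it together: bra.he.tokh.resf.so.
Mapping each syllable to C/V: /bra/ → CCV, /he/ → CV, /tokh/ → CVCC, /resf/ → CVCC, /so/ → CV.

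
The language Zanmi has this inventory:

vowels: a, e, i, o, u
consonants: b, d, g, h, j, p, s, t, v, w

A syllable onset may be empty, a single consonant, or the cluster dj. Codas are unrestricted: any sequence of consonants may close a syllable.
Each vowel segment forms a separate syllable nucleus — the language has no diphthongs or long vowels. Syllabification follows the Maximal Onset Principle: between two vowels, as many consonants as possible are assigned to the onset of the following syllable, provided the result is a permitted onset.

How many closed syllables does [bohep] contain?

The vowels are o, e — 2 nuclei, so 2 syllables.
V1 /o/ – V2 /e/: /h/ is a single consonant, so it becomes the next onset.
Putting it together: bo.hep.
Classifying each syllable: /bo/ (open), /hep/ (closed).
Closed syllables: 1.

1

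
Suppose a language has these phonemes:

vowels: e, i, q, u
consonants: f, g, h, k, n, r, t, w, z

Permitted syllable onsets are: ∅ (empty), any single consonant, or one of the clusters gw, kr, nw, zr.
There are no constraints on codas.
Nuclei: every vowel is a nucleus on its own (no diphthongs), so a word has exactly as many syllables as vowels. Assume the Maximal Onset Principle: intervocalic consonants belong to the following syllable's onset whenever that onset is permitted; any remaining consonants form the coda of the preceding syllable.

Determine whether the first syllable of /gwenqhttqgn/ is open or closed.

open

Vowels present: e, q, q; each is a nucleus, giving 3 syllables.
σ1/σ2 boundary: just /n/ — single C goes to the following onset.
σ2/σ3 boundary: cluster /htt/ — the longest permitted-onset suffix is /t/; onset = /t/, preceding coda = /ht/.
Result: gwe.nqht.tqgn.
Syllable 1 is /gwe/; it ends in its nucleus with no coda, so it is open.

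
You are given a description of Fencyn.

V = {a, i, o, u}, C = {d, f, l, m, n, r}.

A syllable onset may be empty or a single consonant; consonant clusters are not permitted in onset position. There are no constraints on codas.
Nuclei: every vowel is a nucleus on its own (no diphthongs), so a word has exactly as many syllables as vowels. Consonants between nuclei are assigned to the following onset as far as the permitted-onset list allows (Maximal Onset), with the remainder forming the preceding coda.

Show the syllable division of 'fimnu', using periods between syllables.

Vowels present: i, u; each is a nucleus, giving 2 syllables.
V1 /i/ – V2 /u/: /mn/; trying suffixes from longest down, /n/ is the first permitted one, so coda /m/ | onset /n/.

fim.nu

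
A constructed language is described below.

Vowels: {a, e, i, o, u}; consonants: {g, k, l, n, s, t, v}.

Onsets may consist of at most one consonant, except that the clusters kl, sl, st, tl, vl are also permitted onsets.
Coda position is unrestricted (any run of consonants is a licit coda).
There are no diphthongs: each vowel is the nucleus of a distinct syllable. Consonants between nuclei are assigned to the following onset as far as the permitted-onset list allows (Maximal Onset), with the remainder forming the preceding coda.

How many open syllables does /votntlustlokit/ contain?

1

Nuclei (vowels): o, u, o, i → 4 syllables.
V1 /o/ – V2 /u/: /tntl/ splits as /tn/ + /tl/ (/tl/ is the longest suffix that is a licit onset).
V2 /u/ – V3 /o/: /stl/; trying suffixes from longest down, /tl/ is the first permitted one, so coda /s/ | onset /tl/.
V3 /o/ – V4 /i/: just /k/ — single C goes to the following onset.
So the parse is votn.tlus.tlo.kit.
Classifying each syllable: /votn/ (closed), /tlus/ (closed), /tlo/ (open), /kit/ (closed).
Open syllables: 1.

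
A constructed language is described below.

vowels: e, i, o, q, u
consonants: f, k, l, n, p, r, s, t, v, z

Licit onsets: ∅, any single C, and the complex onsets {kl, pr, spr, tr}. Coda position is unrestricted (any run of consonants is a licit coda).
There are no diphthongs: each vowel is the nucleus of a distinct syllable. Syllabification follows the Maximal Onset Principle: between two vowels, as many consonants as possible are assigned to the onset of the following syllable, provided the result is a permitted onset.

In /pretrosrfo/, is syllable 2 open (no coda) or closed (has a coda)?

Vowels present: e, o, o; each is a nucleus, giving 3 syllables.
Between /e/ (V1) and /o/ (V2): /tr/ is a licit onset in full, so it all attaches to the next syllable.
Between /o/ (V2) and /o/ (V3): cluster /srf/ — the longest permitted-onset suffix is /f/; onset = /f/, preceding coda = /sr/.
Putting it together: pre.trosr.fo.
Syllable 2 is /trosr/ with coda /sr/, so it is closed.

closed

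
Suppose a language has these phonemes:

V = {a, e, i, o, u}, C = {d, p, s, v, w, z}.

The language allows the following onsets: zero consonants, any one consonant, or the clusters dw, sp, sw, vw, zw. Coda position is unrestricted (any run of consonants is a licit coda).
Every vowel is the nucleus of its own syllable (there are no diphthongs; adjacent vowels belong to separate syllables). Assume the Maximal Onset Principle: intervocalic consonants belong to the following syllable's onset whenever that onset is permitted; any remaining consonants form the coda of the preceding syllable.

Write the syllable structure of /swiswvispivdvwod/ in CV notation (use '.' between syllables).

Nuclei (vowels): i, i, i, o → 4 syllables.
/i…i/ gap (V1→V2): /swv/ splits as /sw/ + /v/ (/v/ is the longest suffix that is a licit onset).
/i…i/ gap (V2→V3): /sp/ — entire cluster is a permitted onset → onset /sp/, coda ∅.
/i…o/ gap (V3→V4): /vdvw/; trying suffixes from longest down, /vw/ is the first permitted one, so coda /vd/ | onset /vw/.
So the parse is swisw.vi.spivd.vwod.
Mapping each syllable to C/V: /swisw/ → CCVCC, /vi/ → CV, /spivd/ → CCVCC, /vwod/ → CCVC.

CCVCC.CV.CCVCC.CCVC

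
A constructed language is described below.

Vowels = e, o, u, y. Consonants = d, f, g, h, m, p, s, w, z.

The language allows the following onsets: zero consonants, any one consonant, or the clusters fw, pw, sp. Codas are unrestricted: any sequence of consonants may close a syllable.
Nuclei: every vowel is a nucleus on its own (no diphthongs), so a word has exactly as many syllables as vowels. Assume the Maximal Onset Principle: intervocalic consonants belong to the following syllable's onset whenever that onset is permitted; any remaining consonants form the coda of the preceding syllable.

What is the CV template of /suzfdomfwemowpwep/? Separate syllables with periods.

Nuclei (vowels): u, o, e, o, e → 5 syllables.
Between /u/ (V1) and /o/ (V2): cluster /zfd/ — the longest permitted-onset suffix is /d/; onset = /d/, preceding coda = /zf/.
Between /o/ (V2) and /e/ (V3): /mfw/ splits as /m/ + /fw/ (/fw/ is the longest suffix that is a licit onset).
Between /e/ (V3) and /o/ (V4): /m/ → onset of the next syllable (single consonants are always licit onsets).
Between /o/ (V4) and /e/ (V5): cluster /wpw/ — the longest permitted-onset suffix is /pw/; onset = /pw/, preceding coda = /w/.
So the parse is suzf.dom.fwe.mow.pwep.
Mapping each syllable to C/V: /suzf/ → CVCC, /dom/ → CVC, /fwe/ → CCV, /mow/ → CVC, /pwep/ → CCVC.

CVCC.CVC.CCV.CVC.CCVC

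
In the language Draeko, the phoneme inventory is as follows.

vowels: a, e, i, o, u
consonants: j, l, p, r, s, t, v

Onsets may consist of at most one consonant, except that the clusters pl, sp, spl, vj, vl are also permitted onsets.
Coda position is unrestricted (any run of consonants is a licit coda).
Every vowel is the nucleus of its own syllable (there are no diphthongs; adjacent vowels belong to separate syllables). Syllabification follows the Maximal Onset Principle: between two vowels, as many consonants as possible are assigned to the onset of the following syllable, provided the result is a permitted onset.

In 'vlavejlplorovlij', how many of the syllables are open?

Vowels present: a, e, o, o, i; each is a nucleus, giving 5 syllables.
Between /a/ (V1) and /e/ (V2): /v/ → onset of the next syllable (single consonants are always licit onsets).
Between /e/ (V2) and /o/ (V3): cluster /jlpl/ — the longest permitted-onset suffix is /pl/; onset = /pl/, preceding coda = /jl/.
Between /o/ (V3) and /o/ (V4): /r/ is a single consonant, so it becomes the next onset.
Between /o/ (V4) and /i/ (V5): /vl/ is a licit onset in full, so it all attaches to the next syllable.
So the parse is vla.vejl.plo.ro.vlij.
Classifying each syllable: /vla/ (open), /vejl/ (closed), /plo/ (open), /ro/ (open), /vlij/ (closed).
Open syllables: 3.

3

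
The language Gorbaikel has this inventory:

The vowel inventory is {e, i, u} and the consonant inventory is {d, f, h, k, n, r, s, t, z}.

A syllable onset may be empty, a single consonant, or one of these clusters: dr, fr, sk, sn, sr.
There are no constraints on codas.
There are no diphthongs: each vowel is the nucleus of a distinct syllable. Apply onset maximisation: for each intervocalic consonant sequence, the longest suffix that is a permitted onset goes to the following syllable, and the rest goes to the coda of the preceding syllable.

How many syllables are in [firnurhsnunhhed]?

The vowels are i, u, u, e — 4 nuclei, so 4 syllables.

4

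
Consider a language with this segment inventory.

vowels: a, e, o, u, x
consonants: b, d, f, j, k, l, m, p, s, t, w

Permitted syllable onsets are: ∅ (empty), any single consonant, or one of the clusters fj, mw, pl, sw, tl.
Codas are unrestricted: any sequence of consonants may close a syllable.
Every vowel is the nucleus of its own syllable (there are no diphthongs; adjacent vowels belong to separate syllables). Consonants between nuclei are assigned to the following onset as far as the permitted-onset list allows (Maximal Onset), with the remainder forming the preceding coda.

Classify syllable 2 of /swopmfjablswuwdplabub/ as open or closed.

closed

Nuclei (vowels): o, a, u, a, u → 5 syllables.
Between /o/ (V1) and /a/ (V2): cluster /pmfj/ — the longest permitted-onset suffix is /fj/; onset = /fj/, preceding coda = /pm/.
Between /a/ (V2) and /u/ (V3): cluster /blsw/ — the longest permitted-onset suffix is /sw/; onset = /sw/, preceding coda = /bl/.
Between /u/ (V3) and /a/ (V4): /wdpl/; trying suffixes from longest down, /pl/ is the first permitted one, so coda /wd/ | onset /pl/.
Between /a/ (V4) and /u/ (V5): /b/ is a single consonant, so it becomes the next onset.
So the parse is swopm.fjabl.swuwd.pla.bub.
Syllable 2 is /fjabl/ with coda /bl/, so it is closed.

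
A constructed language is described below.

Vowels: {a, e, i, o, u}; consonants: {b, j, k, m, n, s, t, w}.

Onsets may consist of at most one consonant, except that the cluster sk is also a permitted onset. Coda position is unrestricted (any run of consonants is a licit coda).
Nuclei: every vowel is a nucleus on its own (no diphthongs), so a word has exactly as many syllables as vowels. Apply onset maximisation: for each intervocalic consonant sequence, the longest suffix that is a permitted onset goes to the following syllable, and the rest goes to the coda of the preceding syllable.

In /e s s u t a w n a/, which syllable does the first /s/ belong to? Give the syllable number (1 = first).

Nuclei (vowels): e, u, a, a → 4 syllables.
/e…u/ gap (V1→V2): /ss/ — longest licit onset from the right is /s/, leaving /s/ as coda.
/u…a/ gap (V2→V3): /t/ → onset of the next syllable (single consonants are always licit onsets).
/a…a/ gap (V3→V4): /wn/ splits as /w/ + /n/ (/n/ is the longest suffix that is a licit onset).
Result: es.su.taw.na.
The first /s/ is in the coda of syllable 1 (/es/).

1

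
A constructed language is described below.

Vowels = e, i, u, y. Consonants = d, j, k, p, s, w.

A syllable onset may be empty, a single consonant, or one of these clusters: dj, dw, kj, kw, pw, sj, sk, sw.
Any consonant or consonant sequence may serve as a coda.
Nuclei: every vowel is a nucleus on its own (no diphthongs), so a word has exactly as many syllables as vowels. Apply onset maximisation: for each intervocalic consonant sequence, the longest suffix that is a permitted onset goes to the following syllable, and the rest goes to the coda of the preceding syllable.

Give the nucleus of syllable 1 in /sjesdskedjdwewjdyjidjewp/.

Nuclei (vowels): e, e, e, y, i, e → 6 syllables.
The first nucleus (vowel 1 from the left) is /e/.

e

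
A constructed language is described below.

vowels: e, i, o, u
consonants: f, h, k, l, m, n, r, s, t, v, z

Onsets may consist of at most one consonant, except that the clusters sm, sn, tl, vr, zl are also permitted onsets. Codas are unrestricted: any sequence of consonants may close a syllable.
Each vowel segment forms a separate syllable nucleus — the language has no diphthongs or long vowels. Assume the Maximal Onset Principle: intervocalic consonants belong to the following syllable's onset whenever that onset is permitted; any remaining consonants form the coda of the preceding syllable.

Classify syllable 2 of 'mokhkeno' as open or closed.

open

The vowels are o, e, o — 3 nuclei, so 3 syllables.
/o…e/ gap (V1→V2): cluster /khk/ — the longest permitted-onset suffix is /k/; onset = /k/, preceding coda = /kh/.
/e…o/ gap (V2→V3): just /n/ — single C goes to the following onset.
Syllabification: mokh.ke.no.
Syllable 2 is /ke/; it ends in its nucleus with no coda, so it is open.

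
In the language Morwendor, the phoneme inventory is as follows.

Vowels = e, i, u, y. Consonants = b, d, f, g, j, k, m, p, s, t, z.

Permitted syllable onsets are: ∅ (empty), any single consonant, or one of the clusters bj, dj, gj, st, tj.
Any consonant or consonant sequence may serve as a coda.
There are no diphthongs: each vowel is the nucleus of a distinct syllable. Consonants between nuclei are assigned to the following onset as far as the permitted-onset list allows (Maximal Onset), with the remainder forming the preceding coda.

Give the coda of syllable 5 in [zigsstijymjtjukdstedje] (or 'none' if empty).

none

The vowels are i, i, y, u, e, e — 6 nuclei, so 6 syllables.
/i…i/ gap (V1→V2): /gsst/ — longest licit onset from the right is /st/, leaving /gs/ as coda.
/i…y/ gap (V2→V3): /j/ is a single consonant, so it becomes the next onset.
/y…u/ gap (V3→V4): /mjtj/; trying suffixes from longest down, /tj/ is the first permitted one, so coda /mj/ | onset /tj/.
/u…e/ gap (V4→V5): /kdst/ — longest licit onset from the right is /st/, leaving /kd/ as coda.
/e…e/ gap (V5→V6): /dj/ is a licit onset in full, so it all attaches to the next syllable.
Putting it together: zigs.sti.jymj.tjukd.ste.dje.
Syllable 5 is /ste/: onset /st/, nucleus /e/, coda ∅.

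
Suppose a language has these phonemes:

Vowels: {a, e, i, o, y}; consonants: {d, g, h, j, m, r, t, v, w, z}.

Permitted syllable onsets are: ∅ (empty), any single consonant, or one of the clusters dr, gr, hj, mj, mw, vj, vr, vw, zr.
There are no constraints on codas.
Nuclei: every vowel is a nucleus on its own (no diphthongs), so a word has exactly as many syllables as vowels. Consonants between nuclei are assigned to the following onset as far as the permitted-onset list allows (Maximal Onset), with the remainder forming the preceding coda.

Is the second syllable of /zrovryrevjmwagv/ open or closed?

open

The vowels are o, y, e, a — 4 nuclei, so 4 syllables.
V1 /o/ – V2 /y/: /vr/ — entire cluster is a permitted onset → onset /vr/, coda ∅.
V2 /y/ – V3 /e/: /r/ is a single consonant, so it becomes the next onset.
V3 /e/ – V4 /a/: /vjmw/; trying suffixes from longest down, /mw/ is the first permitted one, so coda /vj/ | onset /mw/.
Putting it together: zro.vry.revj.mwagv.
Syllable 2 is /vry/; it ends in its nucleus with no coda, so it is open.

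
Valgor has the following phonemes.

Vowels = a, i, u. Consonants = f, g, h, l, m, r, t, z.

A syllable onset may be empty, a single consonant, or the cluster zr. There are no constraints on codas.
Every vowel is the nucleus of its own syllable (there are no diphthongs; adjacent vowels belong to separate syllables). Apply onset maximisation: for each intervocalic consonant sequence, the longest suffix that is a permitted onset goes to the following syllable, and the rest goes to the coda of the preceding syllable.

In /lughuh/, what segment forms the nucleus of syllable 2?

Nuclei (vowels): u, u → 2 syllables.
The second nucleus (vowel 2 from the left) is /u/.

u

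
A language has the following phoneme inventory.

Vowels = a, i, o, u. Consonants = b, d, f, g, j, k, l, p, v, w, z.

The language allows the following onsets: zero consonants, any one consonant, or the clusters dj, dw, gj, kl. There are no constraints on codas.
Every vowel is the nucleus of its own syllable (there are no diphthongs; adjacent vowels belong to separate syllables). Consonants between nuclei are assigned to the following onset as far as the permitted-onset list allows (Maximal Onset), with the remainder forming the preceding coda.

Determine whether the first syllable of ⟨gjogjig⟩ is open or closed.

open

Nuclei (vowels): o, i → 2 syllables.
/o…i/ gap (V1→V2): /gj/ — entire cluster is a permitted onset → onset /gj/, coda ∅.
Syllabification: gjo.gjig.
Syllable 1 is /gjo/; it ends in its nucleus with no coda, so it is open.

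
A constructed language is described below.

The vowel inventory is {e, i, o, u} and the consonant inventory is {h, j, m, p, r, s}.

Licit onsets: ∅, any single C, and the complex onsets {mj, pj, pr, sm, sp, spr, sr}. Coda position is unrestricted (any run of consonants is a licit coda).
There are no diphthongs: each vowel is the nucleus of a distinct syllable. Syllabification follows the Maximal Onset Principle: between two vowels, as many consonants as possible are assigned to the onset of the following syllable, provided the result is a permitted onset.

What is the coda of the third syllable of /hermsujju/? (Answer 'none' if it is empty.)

none

Nuclei (vowels): e, u, u → 3 syllables.
Between /e/ (V1) and /u/ (V2): /rms/; trying suffixes from longest down, /s/ is the first permitted one, so coda /rm/ | onset /s/.
Between /u/ (V2) and /u/ (V3): /jj/ — longest licit onset from the right is /j/, leaving /j/ as coda.
Result: herm.suj.ju.
Syllable 3 is /ju/: onset /j/, nucleus /u/, coda ∅.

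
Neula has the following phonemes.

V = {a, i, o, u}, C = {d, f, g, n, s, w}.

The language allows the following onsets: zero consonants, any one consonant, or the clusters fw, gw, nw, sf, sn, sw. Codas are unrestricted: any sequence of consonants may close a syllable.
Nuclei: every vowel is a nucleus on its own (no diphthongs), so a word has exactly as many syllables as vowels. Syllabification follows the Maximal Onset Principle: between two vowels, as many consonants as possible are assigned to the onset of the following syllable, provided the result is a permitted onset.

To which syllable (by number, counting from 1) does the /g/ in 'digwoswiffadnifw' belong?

The vowels are i, o, i, a, i — 5 nuclei, so 5 syllables.
V1 /i/ – V2 /o/: cluster /gw/ — /gw/ is itself a permitted onset, so the whole cluster goes right; preceding coda = ∅.
V2 /o/ – V3 /i/: cluster /sw/ — /sw/ is itself a permitted onset, so the whole cluster goes right; preceding coda = ∅.
V3 /i/ – V4 /a/: /ff/; trying suffixes from longest down, /f/ is the first permitted one, so coda /f/ | onset /f/.
V4 /a/ – V5 /i/: /dn/; trying suffixes from longest down, /n/ is the first permitted one, so coda /d/ | onset /n/.
Syllabification: di.gwo.swif.fad.nifw.
The /g/ is in the onset of syllable 2 (/gwo/).

2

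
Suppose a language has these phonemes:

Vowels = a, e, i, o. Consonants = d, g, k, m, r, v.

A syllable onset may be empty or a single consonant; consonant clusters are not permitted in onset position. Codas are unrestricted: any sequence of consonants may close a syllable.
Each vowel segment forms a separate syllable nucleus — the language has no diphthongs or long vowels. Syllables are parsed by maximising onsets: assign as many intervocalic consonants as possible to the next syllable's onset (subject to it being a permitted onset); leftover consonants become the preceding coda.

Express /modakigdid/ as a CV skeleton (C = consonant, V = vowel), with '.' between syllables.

Nuclei (vowels): o, a, i, i → 4 syllables.
V1 /o/ – V2 /a/: /d/ is a single consonant, so it becomes the next onset.
V2 /a/ – V3 /i/: /k/ is a single consonant, so it becomes the next onset.
V3 /i/ – V4 /i/: /gd/; trying suffixes from longest down, /d/ is the first permitted one, so coda /g/ | onset /d/.
Putting it together: mo.da.kig.did.
Mapping each syllable to C/V: /mo/ → CV, /da/ → CV, /kig/ → CVC, /did/ → CVC.

CV.CV.CVC.CVC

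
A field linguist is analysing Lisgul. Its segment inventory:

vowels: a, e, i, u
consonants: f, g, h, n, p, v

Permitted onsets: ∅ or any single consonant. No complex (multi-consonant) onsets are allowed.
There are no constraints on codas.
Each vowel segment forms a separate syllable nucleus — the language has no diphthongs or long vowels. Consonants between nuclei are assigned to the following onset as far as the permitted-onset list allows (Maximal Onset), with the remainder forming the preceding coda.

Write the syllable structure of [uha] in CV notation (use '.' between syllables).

Nuclei (vowels): u, a → 2 syllables.
V1 /u/ – V2 /a/: /h/ → onset of the next syllable (single consonants are always licit onsets).
Putting it together: u.ha.
Mapping each syllable to C/V: /u/ → V, /ha/ → CV.

V.CV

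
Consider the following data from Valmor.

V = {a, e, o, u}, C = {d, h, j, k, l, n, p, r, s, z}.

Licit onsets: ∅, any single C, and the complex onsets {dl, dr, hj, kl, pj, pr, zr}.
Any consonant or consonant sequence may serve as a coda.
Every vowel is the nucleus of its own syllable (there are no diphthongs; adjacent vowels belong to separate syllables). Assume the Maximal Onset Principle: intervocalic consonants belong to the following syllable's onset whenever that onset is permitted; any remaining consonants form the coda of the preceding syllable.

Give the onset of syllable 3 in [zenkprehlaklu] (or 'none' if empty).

l

Vowels present: e, e, a, u; each is a nucleus, giving 4 syllables.
V1 /e/ – V2 /e/: /nkpr/ — longest licit onset from the right is /pr/, leaving /nk/ as coda.
V2 /e/ – V3 /a/: cluster /hl/ — the longest permitted-onset suffix is /l/; onset = /l/, preceding coda = /h/.
V3 /a/ – V4 /u/: /kl/ is a licit onset in full, so it all attaches to the next syllable.
Putting it together: zenk.preh.la.klu.
Syllable 3 is /la/: onset /l/, nucleus /a/, coda ∅.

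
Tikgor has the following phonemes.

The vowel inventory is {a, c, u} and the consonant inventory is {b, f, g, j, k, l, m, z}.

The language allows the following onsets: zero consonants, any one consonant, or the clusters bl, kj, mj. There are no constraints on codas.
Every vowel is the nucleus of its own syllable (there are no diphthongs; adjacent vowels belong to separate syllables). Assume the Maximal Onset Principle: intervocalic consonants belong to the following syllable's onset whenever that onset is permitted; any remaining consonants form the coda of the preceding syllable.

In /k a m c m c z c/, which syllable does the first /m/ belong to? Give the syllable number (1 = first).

The vowels are a, c, c, c — 4 nuclei, so 4 syllables.
Between /a/ (V1) and /c/ (V2): just /m/ — single C goes to the following onset.
Between /c/ (V2) and /c/ (V3): /m/ → onset of the next syllable (single consonants are always licit onsets).
Between /c/ (V3) and /c/ (V4): /z/ is a single consonant, so it becomes the next onset.
Syllabification: ka.mc.mc.zc.
The first /m/ is in the onset of syllable 2 (/mc/).

2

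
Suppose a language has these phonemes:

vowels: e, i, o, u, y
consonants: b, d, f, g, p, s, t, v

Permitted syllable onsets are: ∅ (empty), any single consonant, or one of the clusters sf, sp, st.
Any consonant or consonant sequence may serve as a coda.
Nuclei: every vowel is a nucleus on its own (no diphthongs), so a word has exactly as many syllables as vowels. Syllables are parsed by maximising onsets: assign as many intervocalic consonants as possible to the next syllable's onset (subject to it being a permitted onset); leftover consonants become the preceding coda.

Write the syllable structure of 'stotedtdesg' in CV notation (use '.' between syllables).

Vowels present: o, e, e; each is a nucleus, giving 3 syllables.
σ1/σ2 boundary: /t/ is a single consonant, so it becomes the next onset.
σ2/σ3 boundary: /dtd/ — longest licit onset from the right is /d/, leaving /dt/ as coda.
Result: sto.tedt.desg.
Mapping each syllable to C/V: /sto/ → CCV, /tedt/ → CVCC, /desg/ → CVCC.

CCV.CVCC.CVCC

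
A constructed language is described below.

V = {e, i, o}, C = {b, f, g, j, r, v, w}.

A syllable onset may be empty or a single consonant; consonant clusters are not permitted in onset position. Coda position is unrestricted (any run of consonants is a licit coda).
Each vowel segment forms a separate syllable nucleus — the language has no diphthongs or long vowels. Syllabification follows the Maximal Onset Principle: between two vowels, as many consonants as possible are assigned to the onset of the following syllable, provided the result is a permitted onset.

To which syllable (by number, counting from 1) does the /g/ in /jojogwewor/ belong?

2

Vowels present: o, o, e, o; each is a nucleus, giving 4 syllables.
σ1/σ2 boundary: /j/ is a single consonant, so it becomes the next onset.
σ2/σ3 boundary: /gw/ splits as /g/ + /w/ (/w/ is the longest suffix that is a licit onset).
σ3/σ4 boundary: /w/ → onset of the next syllable (single consonants are always licit onsets).
Putting it together: jo.jog.we.wor.
The /g/ is in the coda of syllable 2 (/jog/).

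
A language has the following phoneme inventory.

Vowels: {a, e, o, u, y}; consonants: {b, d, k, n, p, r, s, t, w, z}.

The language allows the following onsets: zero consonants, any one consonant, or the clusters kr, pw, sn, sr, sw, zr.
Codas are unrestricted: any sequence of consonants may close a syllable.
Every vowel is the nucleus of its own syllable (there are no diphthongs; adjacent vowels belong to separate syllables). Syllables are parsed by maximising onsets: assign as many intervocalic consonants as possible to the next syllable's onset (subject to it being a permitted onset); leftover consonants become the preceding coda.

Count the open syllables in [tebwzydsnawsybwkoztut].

The vowels are e, y, a, y, o, u — 6 nuclei, so 6 syllables.
σ1/σ2 boundary: cluster /bwz/ — the longest permitted-onset suffix is /z/; onset = /z/, preceding coda = /bw/.
σ2/σ3 boundary: /dsn/ — longest licit onset from the right is /sn/, leaving /d/ as coda.
σ3/σ4 boundary: /ws/ — longest licit onset from the right is /s/, leaving /w/ as coda.
σ4/σ5 boundary: /bwk/; trying suffixes from longest down, /k/ is the first permitted one, so coda /bw/ | onset /k/.
σ5/σ6 boundary: /zt/ — longest licit onset from the right is /t/, leaving /z/ as coda.
So the parse is tebw.zyd.snaw.sybw.koz.tut.
Classifying each syllable: /tebw/ (closed), /zyd/ (closed), /snaw/ (closed), /sybw/ (closed), /koz/ (closed), /tut/ (closed).
Open syllables: 0.

0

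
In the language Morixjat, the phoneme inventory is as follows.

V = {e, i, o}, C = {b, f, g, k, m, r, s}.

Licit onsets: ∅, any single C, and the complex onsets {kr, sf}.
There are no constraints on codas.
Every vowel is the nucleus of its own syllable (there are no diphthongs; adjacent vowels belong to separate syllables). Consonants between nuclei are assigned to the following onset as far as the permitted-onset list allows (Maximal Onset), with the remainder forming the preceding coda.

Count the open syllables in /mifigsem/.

1

Nuclei (vowels): i, i, e → 3 syllables.
σ1/σ2 boundary: /f/ is a single consonant, so it becomes the next onset.
σ2/σ3 boundary: /gs/ — longest licit onset from the right is /s/, leaving /g/ as coda.
Syllabification: mi.fig.sem.
Classifying each syllable: /mi/ (open), /fig/ (closed), /sem/ (closed).
Open syllables: 1.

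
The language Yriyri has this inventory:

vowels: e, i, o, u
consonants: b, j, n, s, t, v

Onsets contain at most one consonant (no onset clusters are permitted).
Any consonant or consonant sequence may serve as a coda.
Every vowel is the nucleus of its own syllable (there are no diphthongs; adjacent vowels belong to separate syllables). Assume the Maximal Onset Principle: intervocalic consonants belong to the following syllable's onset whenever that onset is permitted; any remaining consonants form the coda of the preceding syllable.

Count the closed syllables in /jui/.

0

Nuclei (vowels): u, i → 2 syllables.
V1 /u/ – V2 /i/: no consonants, so the boundary falls immediately after /u/.
Result: ju.i.
Classifying each syllable: /ju/ (open), /i/ (open).
Closed syllables: 0.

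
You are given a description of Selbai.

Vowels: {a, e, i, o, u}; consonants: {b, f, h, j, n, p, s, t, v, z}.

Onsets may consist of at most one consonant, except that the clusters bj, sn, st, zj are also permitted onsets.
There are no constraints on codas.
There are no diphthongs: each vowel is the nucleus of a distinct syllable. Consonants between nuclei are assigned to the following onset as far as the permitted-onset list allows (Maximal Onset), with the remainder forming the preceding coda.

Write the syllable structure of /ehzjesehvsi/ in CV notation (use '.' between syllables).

The vowels are e, e, e, i — 4 nuclei, so 4 syllables.
V1 /e/ – V2 /e/: /hzj/; trying suffixes from longest down, /zj/ is the first permitted one, so coda /h/ | onset /zj/.
V2 /e/ – V3 /e/: just /s/ — single C goes to the following onset.
V3 /e/ – V4 /i/: /hvs/; trying suffixes from longest down, /s/ is the first permitted one, so coda /hv/ | onset /s/.
Putting it together: eh.zje.sehv.si.
Mapping each syllable to C/V: /eh/ → VC, /zje/ → CCV, /sehv/ → CVCC, /si/ → CV.

VC.CCV.CVCC.CV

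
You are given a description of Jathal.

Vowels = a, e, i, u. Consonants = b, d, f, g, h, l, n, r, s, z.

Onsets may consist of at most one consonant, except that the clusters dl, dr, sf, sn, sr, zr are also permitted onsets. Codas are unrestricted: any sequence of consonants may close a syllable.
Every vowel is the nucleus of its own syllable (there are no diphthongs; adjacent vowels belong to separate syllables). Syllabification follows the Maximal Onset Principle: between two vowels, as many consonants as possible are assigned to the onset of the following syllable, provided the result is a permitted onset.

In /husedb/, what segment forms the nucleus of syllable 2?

e

Vowels present: u, e; each is a nucleus, giving 2 syllables.
The second nucleus (vowel 2 from the left) is /e/.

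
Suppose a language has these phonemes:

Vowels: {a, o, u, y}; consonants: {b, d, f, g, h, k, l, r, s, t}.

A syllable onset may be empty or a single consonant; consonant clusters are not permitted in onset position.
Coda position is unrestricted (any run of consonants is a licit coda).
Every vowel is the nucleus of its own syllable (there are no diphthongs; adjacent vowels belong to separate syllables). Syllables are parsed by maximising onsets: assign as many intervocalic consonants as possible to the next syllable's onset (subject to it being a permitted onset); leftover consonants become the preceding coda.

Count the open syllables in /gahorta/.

The vowels are a, o, a — 3 nuclei, so 3 syllables.
V1 /a/ – V2 /o/: /h/ → onset of the next syllable (single consonants are always licit onsets).
V2 /o/ – V3 /a/: cluster /rt/ — the longest permitted-onset suffix is /t/; onset = /t/, preceding coda = /r/.
Result: ga.hor.ta.
Classifying each syllable: /ga/ (open), /hor/ (closed), /ta/ (open).
Open syllables: 2.

2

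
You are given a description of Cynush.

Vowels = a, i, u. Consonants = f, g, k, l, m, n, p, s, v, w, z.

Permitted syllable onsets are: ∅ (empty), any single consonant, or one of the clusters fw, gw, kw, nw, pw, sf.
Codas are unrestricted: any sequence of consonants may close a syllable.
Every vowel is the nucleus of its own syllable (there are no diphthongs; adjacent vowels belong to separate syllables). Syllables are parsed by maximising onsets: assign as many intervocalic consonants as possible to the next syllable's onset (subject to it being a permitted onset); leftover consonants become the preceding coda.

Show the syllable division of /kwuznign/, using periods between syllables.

kwuz.nign

The vowels are u, i — 2 nuclei, so 2 syllables.
/u…i/ gap (V1→V2): cluster /zn/ — the longest permitted-onset suffix is /n/; onset = /n/, preceding coda = /z/.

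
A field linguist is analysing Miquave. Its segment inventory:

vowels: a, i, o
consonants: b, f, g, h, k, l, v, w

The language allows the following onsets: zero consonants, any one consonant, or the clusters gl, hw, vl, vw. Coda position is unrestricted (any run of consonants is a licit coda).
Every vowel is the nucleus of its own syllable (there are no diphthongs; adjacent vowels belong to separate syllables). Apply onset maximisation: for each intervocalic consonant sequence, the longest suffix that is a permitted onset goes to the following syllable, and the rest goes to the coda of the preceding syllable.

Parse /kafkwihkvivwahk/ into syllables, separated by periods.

Vowels present: a, i, i, a; each is a nucleus, giving 4 syllables.
Between /a/ (V1) and /i/ (V2): cluster /fkw/ — the longest permitted-onset suffix is /w/; onset = /w/, preceding coda = /fk/.
Between /i/ (V2) and /i/ (V3): /hkv/ — longest licit onset from the right is /v/, leaving /hk/ as coda.
Between /i/ (V3) and /a/ (V4): cluster /vw/ — /vw/ is itself a permitted onset, so the whole cluster goes right; preceding coda = ∅.

kafk.wihk.vi.vwahk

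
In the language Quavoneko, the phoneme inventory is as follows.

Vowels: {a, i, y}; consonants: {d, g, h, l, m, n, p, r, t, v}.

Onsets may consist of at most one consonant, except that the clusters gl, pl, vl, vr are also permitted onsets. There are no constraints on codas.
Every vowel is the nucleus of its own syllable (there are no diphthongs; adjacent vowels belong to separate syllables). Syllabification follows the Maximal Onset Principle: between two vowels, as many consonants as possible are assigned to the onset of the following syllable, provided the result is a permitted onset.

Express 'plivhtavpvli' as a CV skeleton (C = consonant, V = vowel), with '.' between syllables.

The vowels are i, a, i — 3 nuclei, so 3 syllables.
σ1/σ2 boundary: /vht/ — longest licit onset from the right is /t/, leaving /vh/ as coda.
σ2/σ3 boundary: /vpvl/; trying suffixes from longest down, /vl/ is the first permitted one, so coda /vp/ | onset /vl/.
Syllabification: plivh.tavp.vli.
Mapping each syllable to C/V: /plivh/ → CCVCC, /tavp/ → CVCC, /vli/ → CCV.

CCVCC.CVCC.CCV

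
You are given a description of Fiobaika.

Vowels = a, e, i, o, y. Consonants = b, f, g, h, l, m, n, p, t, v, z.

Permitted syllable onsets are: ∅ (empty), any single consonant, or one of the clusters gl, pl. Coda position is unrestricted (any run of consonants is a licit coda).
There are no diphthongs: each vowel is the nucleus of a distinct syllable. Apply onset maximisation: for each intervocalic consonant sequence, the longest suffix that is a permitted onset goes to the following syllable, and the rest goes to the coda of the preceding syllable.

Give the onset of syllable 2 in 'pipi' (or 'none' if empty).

Nuclei (vowels): i, i → 2 syllables.
V1 /i/ – V2 /i/: /p/ is a single consonant, so it becomes the next onset.
So the parse is pi.pi.
Syllable 2 is /pi/: onset /p/, nucleus /i/, coda ∅.

p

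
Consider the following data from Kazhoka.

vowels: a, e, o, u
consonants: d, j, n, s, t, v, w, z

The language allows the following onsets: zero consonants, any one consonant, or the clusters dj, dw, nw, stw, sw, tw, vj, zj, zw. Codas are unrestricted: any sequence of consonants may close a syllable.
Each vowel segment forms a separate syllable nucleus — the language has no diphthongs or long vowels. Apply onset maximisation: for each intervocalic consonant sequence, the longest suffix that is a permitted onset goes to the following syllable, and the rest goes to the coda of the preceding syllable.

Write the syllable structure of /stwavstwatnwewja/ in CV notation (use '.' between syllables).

CCCVC.CCCVC.CCVC.CV

Vowels present: a, a, e, a; each is a nucleus, giving 4 syllables.
Between /a/ (V1) and /a/ (V2): /vstw/ — longest licit onset from the right is /stw/, leaving /v/ as coda.
Between /a/ (V2) and /e/ (V3): cluster /tnw/ — the longest permitted-onset suffix is /nw/; onset = /nw/, preceding coda = /t/.
Between /e/ (V3) and /a/ (V4): /wj/ — longest licit onset from the right is /j/, leaving /w/ as coda.
Result: stwav.stwat.nwew.ja.
Mapping each syllable to C/V: /stwav/ → CCCVC, /stwat/ → CCCVC, /nwew/ → CCVC, /ja/ → CV.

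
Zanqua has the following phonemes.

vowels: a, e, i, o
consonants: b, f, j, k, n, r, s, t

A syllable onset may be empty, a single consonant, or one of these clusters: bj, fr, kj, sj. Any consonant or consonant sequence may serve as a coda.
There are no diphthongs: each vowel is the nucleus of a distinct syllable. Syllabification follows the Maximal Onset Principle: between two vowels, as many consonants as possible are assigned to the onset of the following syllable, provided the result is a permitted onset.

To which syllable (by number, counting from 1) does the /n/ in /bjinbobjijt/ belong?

The vowels are i, o, i — 3 nuclei, so 3 syllables.
Between /i/ (V1) and /o/ (V2): /nb/ — longest licit onset from the right is /b/, leaving /n/ as coda.
Between /o/ (V2) and /i/ (V3): cluster /bj/ — /bj/ is itself a permitted onset, so the whole cluster goes right; preceding coda = ∅.
Result: bjin.bo.bjijt.
The /n/ is in the coda of syllable 1 (/bjin/).

1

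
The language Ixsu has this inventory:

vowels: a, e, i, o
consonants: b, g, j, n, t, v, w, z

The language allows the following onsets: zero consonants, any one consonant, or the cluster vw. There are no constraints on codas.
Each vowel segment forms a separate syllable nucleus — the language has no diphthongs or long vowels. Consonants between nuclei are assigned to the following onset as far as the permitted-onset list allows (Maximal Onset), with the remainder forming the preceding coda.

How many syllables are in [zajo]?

2

Vowels present: a, o; each is a nucleus, giving 2 syllables.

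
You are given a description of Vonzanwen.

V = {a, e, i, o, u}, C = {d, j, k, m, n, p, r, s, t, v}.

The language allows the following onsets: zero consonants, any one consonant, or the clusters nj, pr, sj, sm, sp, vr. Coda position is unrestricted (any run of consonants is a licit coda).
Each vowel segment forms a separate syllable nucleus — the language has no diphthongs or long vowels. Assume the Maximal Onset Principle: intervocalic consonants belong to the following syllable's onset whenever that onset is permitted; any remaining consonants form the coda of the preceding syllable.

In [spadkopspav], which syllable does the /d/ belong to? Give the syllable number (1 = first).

1

The vowels are a, o, a — 3 nuclei, so 3 syllables.
σ1/σ2 boundary: /dk/ splits as /d/ + /k/ (/k/ is the longest suffix that is a licit onset).
σ2/σ3 boundary: /psp/; trying suffixes from longest down, /sp/ is the first permitted one, so coda /p/ | onset /sp/.
Result: spad.kop.spav.
The /d/ is in the coda of syllable 1 (/spad/).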